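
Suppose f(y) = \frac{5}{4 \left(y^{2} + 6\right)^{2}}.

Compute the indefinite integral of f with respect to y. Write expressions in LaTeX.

F(y) = \frac{5 y}{48 y^{2} + 288} + \frac{5 \sqrt{6} \operatorname{atan}{\left(\frac{\sqrt{6} y}{6} \right)}}{288} + C

Whatever form F(y) takes, F'(y) = f(y) is non-negotiable.
Check: d/dy[\frac{5 y}{48 y^{2} + 288} + \frac{5 \sqrt{6} \operatorname{atan}{\left(\frac{\sqrt{6} y}{6} \right)}}{288}] = \frac{5}{4 y^{4} + 48 y^{2} + 144}, which equals f(y).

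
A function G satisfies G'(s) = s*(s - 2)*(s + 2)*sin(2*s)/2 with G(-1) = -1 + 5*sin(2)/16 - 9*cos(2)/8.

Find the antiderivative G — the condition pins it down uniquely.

G(s) = -s**3*cos(2*s)/4 + 3*s**2*sin(2*s)/8 + 11*s*cos(2*s)/8 - 11*sin(2*s)/16 - 1

Recover the given G'(s) by differentiating a candidate G(s); any mismatch rules it out.
A general antiderivative is -s**3*cos(2*s)/4 + 3*s**2*sin(2*s)/8 + 11*s*cos(2*s)/8 - 11*sin(2*s)/16 + C.
The condition gives C = -1 + 5*sin(2)/16 - 9*cos(2)/8 - (5*sin(2)/16 - 9*cos(2)/8) = -1.
So G(s) = -s**3*cos(2*s)/4 + 3*s**2*sin(2*s)/8 + 11*s*cos(2*s)/8 - 11*sin(2*s)/16 - 1.
Check: d/ds[-s**3*cos(2*s)/4 + 3*s**2*sin(2*s)/8 + 11*s*cos(2*s)/8 - 11*sin(2*s)/16 - 1] = s**3*sin(2*s)/2 - 2*s*sin(2*s), which equals G'(s).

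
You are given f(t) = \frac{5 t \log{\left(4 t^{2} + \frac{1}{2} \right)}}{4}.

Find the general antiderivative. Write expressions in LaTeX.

F(t) = \frac{5 \left(8 t^{2} \log{\left(4 t^{2} + \frac{1}{2} \right)} - 8 t^{2} + \log{\left(8 t^{2} + 1 \right)}\right)}{64} + C

Any candidate F(t) must reproduce f(t) exactly when differentiated.
Check: d/dt[\frac{5 \left(8 t^{2} \log{\left(4 t^{2} + \frac{1}{2} \right)} - 8 t^{2} + \log{\left(8 t^{2} + 1 \right)}\right)}{64}] = \frac{5 t \log{\left(4 t^{2} + \frac{1}{2} \right)}}{4} = f(t).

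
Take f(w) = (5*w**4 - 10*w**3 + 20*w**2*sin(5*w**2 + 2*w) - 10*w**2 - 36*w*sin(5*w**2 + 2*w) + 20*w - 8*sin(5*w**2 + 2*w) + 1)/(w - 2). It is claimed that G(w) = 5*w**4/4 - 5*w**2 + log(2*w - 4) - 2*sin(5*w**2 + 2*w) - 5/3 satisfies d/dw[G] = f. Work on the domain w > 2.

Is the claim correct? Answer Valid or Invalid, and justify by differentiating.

d/dw[G] = (5*w**4 - 10*w**3 - 20*w**2*cos(5*w**2 + 2*w) - 10*w**2 + 36*w*cos(5*w**2 + 2*w) + 20*w + 8*cos(5*w**2 + 2*w) + 1)/(w - 2)
d/dw[G] - f(w) = -20*w*sin(5*w**2 + 2*w) - 20*w*cos(5*w**2 + 2*w) - 4*sin(5*w**2 + 2*w) - 4*cos(5*w**2 + 2*w) != 0.

Invalid: d/dw[G] - f = -20*w*sin(5*w**2 + 2*w) - 20*w*cos(5*w**2 + 2*w) - 4*sin(5*w**2 + 2*w) - 4*cos(5*w**2 + 2*w), which is not 0.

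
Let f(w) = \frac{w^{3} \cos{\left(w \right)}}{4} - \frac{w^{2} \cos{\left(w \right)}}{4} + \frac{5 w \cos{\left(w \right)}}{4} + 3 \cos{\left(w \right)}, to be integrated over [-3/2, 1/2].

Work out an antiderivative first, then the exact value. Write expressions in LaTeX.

The integrand splits into summands that can be handled one at a time.
F(w) = \frac{w^{3} \sin{\left(w \right)}}{4} - \frac{w^{2} \sin{\left(w \right)}}{4} + \frac{3 w^{2} \cos{\left(w \right)}}{4} - \frac{w \sin{\left(w \right)}}{4} - \frac{w \cos{\left(w \right)}}{2} + \frac{7 \sin{\left(w \right)}}{2} - \frac{\cos{\left(w \right)}}{4} is an antiderivative of f.
Check: d/dw[\frac{w^{3} \sin{\left(w \right)}}{4} - \frac{w^{2} \sin{\left(w \right)}}{4} + \frac{3 w^{2} \cos{\left(w \right)}}{4} - \frac{w \sin{\left(w \right)}}{4} - \frac{w \cos{\left(w \right)}}{2} + \frac{7 \sin{\left(w \right)}}{2} - \frac{\cos{\left(w \right)}}{4}] = \frac{w^{3} \cos{\left(w \right)}}{4} - \frac{w^{2} \cos{\left(w \right)}}{4} + \frac{5 w \cos{\left(w \right)}}{4} + 3 \cos{\left(w \right)} = f(w).
F(1/2) = - \frac{5 \cos{\left(\frac{1}{2} \right)}}{16} + \frac{107 \sin{\left(\frac{1}{2} \right)}}{32}; F(-3/2) = - \frac{79 \sin{\left(\frac{3}{2} \right)}}{32} + \frac{35 \cos{\left(\frac{3}{2} \right)}}{16}.
Integral = F(1/2) - F(-3/2) = - \frac{5 \cos{\left(\frac{1}{2} \right)}}{16} - \frac{35 \cos{\left(\frac{3}{2} \right)}}{16} + \frac{107 \sin{\left(\frac{1}{2} \right)}}{32} + \frac{79 \sin{\left(\frac{3}{2} \right)}}{32}.

Antiderivative: F(w) = \frac{w^{3} \sin{\left(w \right)}}{4} - \frac{w^{2} \sin{\left(w \right)}}{4} + \frac{3 w^{2} \cos{\left(w \right)}}{4} - \frac{w \sin{\left(w \right)}}{4} - \frac{w \cos{\left(w \right)}}{2} + \frac{7 \sin{\left(w \right)}}{2} - \frac{\cos{\left(w \right)}}{4}; value = - \frac{5 \cos{\left(\frac{1}{2} \right)}}{16} - \frac{35 \cos{\left(\frac{3}{2} \right)}}{16} + \frac{107 \sin{\left(\frac{1}{2} \right)}}{32} + \frac{79 \sin{\left(\frac{3}{2} \right)}}{32}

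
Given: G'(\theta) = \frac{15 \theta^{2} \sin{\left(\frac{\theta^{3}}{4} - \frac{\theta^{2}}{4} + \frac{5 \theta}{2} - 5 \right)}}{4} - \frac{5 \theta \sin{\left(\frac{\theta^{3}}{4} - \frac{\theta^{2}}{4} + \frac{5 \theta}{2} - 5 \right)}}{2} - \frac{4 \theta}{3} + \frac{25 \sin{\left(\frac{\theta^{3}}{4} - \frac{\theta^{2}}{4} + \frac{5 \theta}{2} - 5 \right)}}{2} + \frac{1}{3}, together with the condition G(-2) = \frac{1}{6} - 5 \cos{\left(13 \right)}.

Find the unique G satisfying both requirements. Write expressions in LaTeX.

G(\theta) = - \frac{2 \theta^{2}}{3} + \frac{\theta}{3} - 5 \cos{\left(\frac{\theta^{3}}{4} - \frac{\theta^{2}}{4} + \frac{5 \theta}{2} - 5 \right)} + \frac{7}{2}

The integrand splits into summands that can be handled one at a time.
A general antiderivative is - \frac{2 \theta^{2}}{3} + \frac{\theta}{3} - 5 \cos{\left(\frac{\theta^{3}}{4} - \frac{\theta^{2}}{4} + \frac{5 \theta}{2} - 5 \right)} + \frac{3}{2} + C.
The condition gives C = \frac{1}{6} - 5 \cos{\left(13 \right)} - (- 5 \cos{\left(13 \right)} - \frac{11}{6}) = 2.
So G(\theta) = - \frac{2 \theta^{2}}{3} + \frac{\theta}{3} - 5 \cos{\left(\frac{\theta^{3}}{4} - \frac{\theta^{2}}{4} + \frac{5 \theta}{2} - 5 \right)} + \frac{7}{2}.
Check: d/d\theta[- \frac{2 \theta^{2}}{3} + \frac{\theta}{3} - 5 \cos{\left(\frac{\theta^{3}}{4} - \frac{\theta^{2}}{4} + \frac{5 \theta}{2} - 5 \right)} + \frac{7}{2}] = \frac{15 \theta^{2} \sin{\left(\frac{\theta^{3}}{4} - \frac{\theta^{2}}{4} + \frac{5 \theta}{2} - 5 \right)}}{4} - \frac{5 \theta \sin{\left(\frac{\theta^{3}}{4} - \frac{\theta^{2}}{4} + \frac{5 \theta}{2} - 5 \right)}}{2} - \frac{4 \theta}{3} + \frac{25 \sin{\left(\frac{\theta^{3}}{4} - \frac{\theta^{2}}{4} + \frac{5 \theta}{2} - 5 \right)}}{2} + \frac{1}{3} = G'(\theta).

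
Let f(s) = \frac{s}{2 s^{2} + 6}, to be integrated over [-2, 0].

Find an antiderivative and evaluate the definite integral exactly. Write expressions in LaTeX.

Antiderivative: F(s) = \frac{\log{\left(s^{2} + 3 \right)}}{4}; value = - \frac{\log{\left(7 \right)}}{4} + \frac{\log{\left(3 \right)}}{4}

f matches the chain-rule pattern g'(h)*h' with inner function h(s) = s^{2} + 3; substituting u = h(s) collapses the integral.
F(s) = \frac{\log{\left(s^{2} + 3 \right)}}{4} is an antiderivative of f.
Check: d/ds[\frac{\log{\left(s^{2} + 3 \right)}}{4}] = \frac{s}{2 s^{2} + 6} = f(s).
F(0) = \frac{\log{\left(3 \right)}}{4}; F(-2) = \frac{\log{\left(7 \right)}}{4}.
Integral = F(0) - F(-2) = - \frac{\log{\left(7 \right)}}{4} + \frac{\log{\left(3 \right)}}{4}.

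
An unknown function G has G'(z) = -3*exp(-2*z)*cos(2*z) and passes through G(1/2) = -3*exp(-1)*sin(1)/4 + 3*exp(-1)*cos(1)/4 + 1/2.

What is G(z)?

G(z) = (2*exp(2*z) - 3*sin(2*z) + 3*cos(2*z))*exp(-2*z)/4

Check a candidate G(z) by differentiating: d/dz[G] must match the given G'(z).
A general antiderivative is -3*exp(-2*z)*sin(2*z)/4 + 3*exp(-2*z)*cos(2*z)/4 + C.
The condition gives C = -3*exp(-1)*sin(1)/4 + 3*exp(-1)*cos(1)/4 + 1/2 - (-3*exp(-1)*sin(1)/4 + 3*exp(-1)*cos(1)/4) = 1/2.
So G(z) = (2*exp(2*z) - 3*sin(2*z) + 3*cos(2*z))*exp(-2*z)/4.
Check: d/dz[(2*exp(2*z) - 3*sin(2*z) + 3*cos(2*z))*exp(-2*z)/4] = -3*exp(-2*z)*cos(2*z) = G'(z).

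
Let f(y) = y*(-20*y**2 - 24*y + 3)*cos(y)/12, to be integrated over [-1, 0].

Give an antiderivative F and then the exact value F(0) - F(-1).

Antiderivative: F(y) = -(20*y**3*sin(y) + 24*y**2*sin(y) + 60*y**2*cos(y) - 123*y*sin(y) + 48*y*cos(y) - 48*sin(y) - 123*cos(y))/12; value = -79*sin(1)/12 - 37*cos(1)/4 + 41/4

Any candidate F(y) must reproduce f(y) exactly when differentiated.
F(y) = -(20*y**3*sin(y) + 24*y**2*sin(y) + 60*y**2*cos(y) - 123*y*sin(y) + 48*y*cos(y) - 48*sin(y) - 123*cos(y))/12 is an antiderivative of f.
Check: d/dy[-(20*y**3*sin(y) + 24*y**2*sin(y) + 60*y**2*cos(y) - 123*y*sin(y) + 48*y*cos(y) - 48*sin(y) - 123*cos(y))/12] = -5*y**3*cos(y)/3 - 2*y**2*cos(y) + y*cos(y)/4, which equals f(y).
F(0) = 41/4; F(-1) = 37*cos(1)/4 + 79*sin(1)/12.
Integral = F(0) - F(-1) = -79*sin(1)/12 - 37*cos(1)/4 + 41/4.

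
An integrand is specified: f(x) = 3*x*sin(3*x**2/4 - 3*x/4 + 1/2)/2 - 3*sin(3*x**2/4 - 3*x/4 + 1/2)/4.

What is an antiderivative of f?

An antiderivative is F(x) = -cos(3*x**2/4 - 3*x/4 + 1/2).

The substitution u = 3*x**2/4 - 3*x/4 + 1/2 works: f is exactly (dF/du)*(du/dx) for that inner function.
Check: d/dx[-cos(3*x**2/4 - 3*x/4 + 1/2)] = 3*x*sin(3*x**2/4 - 3*x/4 + 1/2)/2 - 3*sin(3*x**2/4 - 3*x/4 + 1/2)/4 = f(x).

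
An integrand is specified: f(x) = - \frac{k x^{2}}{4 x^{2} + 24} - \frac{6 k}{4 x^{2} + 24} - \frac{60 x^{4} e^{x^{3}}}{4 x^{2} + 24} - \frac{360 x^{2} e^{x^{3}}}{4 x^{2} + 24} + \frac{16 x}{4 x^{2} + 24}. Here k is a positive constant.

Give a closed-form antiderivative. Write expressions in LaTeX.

An antiderivative is F(x) = - \frac{k x}{4} - 5 e^{x^{3}} + 2 \log{\left(x^{2} + 6 \right)}.

Integrate term by term and add the pieces.
Check: d/dx[- \frac{k x}{4} - 5 e^{x^{3}} + 2 \log{\left(x^{2} + 6 \right)}] = \frac{- k x^{2} - 6 k - 60 x^{4} e^{x^{3}} - 360 x^{2} e^{x^{3}} + 16 x}{4 x^{2} + 24}, which equals f(x).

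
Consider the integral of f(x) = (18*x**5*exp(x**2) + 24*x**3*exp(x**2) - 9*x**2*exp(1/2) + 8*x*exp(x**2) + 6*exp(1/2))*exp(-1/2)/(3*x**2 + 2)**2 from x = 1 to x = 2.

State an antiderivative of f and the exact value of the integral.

Antiderivative: F(x) = (3*x + (3*x**2 + 2)*exp(x**2 - 1/2))/(3*x**2 + 2); value = -exp(1/2) - 6/35 + exp(7/2)

Check any antiderivative F(x) by computing F'(x) and comparing it with f(x).
F(x) = (3*x + (3*x**2 + 2)*exp(x**2 - 1/2))/(3*x**2 + 2) is an antiderivative of f.
Check: d/dx[(3*x + (3*x**2 + 2)*exp(x**2 - 1/2))/(3*x**2 + 2)] = (18*x**5*exp(-1/2)*exp(x**2) + 24*x**3*exp(-1/2)*exp(x**2) - 9*x**2 + 8*x*exp(-1/2)*exp(x**2) + 6)/(9*x**4 + 12*x**2 + 4), which equals f(x).
F(2) = 3/7 + exp(7/2); F(1) = 3/5 + exp(1/2).
Integral = F(2) - F(1) = -exp(1/2) - 6/35 + exp(7/2).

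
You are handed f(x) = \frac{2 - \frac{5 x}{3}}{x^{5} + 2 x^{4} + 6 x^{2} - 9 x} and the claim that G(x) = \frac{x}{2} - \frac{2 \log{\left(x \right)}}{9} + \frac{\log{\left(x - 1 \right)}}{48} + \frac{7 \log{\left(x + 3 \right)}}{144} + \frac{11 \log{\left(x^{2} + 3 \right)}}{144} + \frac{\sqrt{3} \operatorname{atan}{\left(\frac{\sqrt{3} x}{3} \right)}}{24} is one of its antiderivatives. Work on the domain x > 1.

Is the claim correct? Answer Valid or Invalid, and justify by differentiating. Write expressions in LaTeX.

Invalid: d/dx[G] - f = \frac{1}{2}, which is not 0.

d/dx[G] = \frac{3 x^{5} + 6 x^{4} + 18 x^{2} - 37 x + 12}{6 x^{5} + 12 x^{4} + 36 x^{2} - 54 x}
d/dx[G] - f(x) = \frac{1}{2} != 0.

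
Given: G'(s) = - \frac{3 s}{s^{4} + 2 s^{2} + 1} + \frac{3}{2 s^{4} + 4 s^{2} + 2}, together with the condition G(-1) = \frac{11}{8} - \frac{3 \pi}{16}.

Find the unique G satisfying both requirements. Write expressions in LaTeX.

Integrate term by term and add the pieces.
A general antiderivative is - \frac{- 3 s - 6}{4 s^{2} + 4} + \frac{3 \operatorname{atan}{\left(s \right)}}{4} + C.
The condition gives C = \frac{11}{8} - \frac{3 \pi}{16} - (\frac{3}{8} - \frac{3 \pi}{16}) = 1.
So G(s) = \frac{3 s^{2} \operatorname{atan}{\left(s \right)} + 4 s^{2} + 3 s + 3 \operatorname{atan}{\left(s \right)} + 10}{4 \left(s^{2} + 1\right)}.
Check: d/ds[\frac{3 s^{2} \operatorname{atan}{\left(s \right)} + 4 s^{2} + 3 s + 3 \operatorname{atan}{\left(s \right)} + 10}{4 \left(s^{2} + 1\right)}] = \frac{3 - 6 s}{2 s^{4} + 4 s^{2} + 2}, which equals G'(s).

G(s) = \frac{3 s^{2} \operatorname{atan}{\left(s \right)} + 4 s^{2} + 3 s + 3 \operatorname{atan}{\left(s \right)} + 10}{4 \left(s^{2} + 1\right)}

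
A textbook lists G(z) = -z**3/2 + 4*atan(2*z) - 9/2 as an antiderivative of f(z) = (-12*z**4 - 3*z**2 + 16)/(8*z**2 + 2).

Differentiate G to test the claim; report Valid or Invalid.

Valid. The derivative of G reproduces f.

d/dz[G] = (-12*z**4 - 3*z**2 + 16)/(8*z**2 + 2)
This equals f(z) exactly, so the claim holds.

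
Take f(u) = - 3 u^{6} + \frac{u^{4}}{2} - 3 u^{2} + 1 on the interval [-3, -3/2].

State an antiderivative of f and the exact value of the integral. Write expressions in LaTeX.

Antiderivative: F(u) = - \frac{3 u^{7}}{7} + \frac{u^{5}}{10} - u^{3} + u; value = - \frac{4159893}{4480}

Integrate term by term and add the pieces.
F(u) = - \frac{3 u^{7}}{7} + \frac{u^{5}}{10} - u^{3} + u is an antiderivative of f.
Check: d/du[- \frac{3 u^{7}}{7} + \frac{u^{5}}{10} - u^{3} + u] = - 3 u^{6} + \frac{u^{4}}{2} - 3 u^{2} + 1 = f(u).
F(-3/2) = \frac{37803}{4480}; F(-3) = \frac{65589}{70}.
Integral = F(-3/2) - F(-3) = - \frac{4159893}{4480}.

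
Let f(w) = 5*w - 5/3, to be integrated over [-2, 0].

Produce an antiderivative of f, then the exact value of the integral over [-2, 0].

Antiderivative: F(w) = 5*w**2/2 - 5*w/3; value = -40/3

Whatever form F(w) takes, F'(w) = f(w) is non-negotiable.
F(w) = 5*w**2/2 - 5*w/3 is an antiderivative of f.
Check: d/dw[5*w**2/2 - 5*w/3] = 5*w - 5/3 = f(w).
F(0) = 0; F(-2) = 40/3.
Integral = F(0) - F(-2) = -40/3.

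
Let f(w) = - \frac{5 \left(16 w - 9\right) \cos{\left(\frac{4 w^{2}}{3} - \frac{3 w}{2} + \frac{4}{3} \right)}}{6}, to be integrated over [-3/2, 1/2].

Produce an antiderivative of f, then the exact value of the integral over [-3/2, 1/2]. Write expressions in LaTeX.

Antiderivative: F(w) = - 5 \sin{\left(\frac{4 w^{2}}{3} - \frac{3 w}{2} + \frac{4}{3} \right)}; value = - 5 \sin{\left(\frac{11}{12} \right)} + 5 \sin{\left(\frac{79}{12} \right)}

f matches the chain-rule pattern g'(h)*h' with inner function h(w) = \frac{4 w^{2}}{3} - \frac{3 w}{2} + \frac{4}{3}; substituting u = h(w) collapses the integral.
F(w) = - 5 \sin{\left(\frac{4 w^{2}}{3} - \frac{3 w}{2} + \frac{4}{3} \right)} is an antiderivative of f.
Check: d/dw[- 5 \sin{\left(\frac{4 w^{2}}{3} - \frac{3 w}{2} + \frac{4}{3} \right)}] = - \frac{40 w \cos{\left(\frac{4 w^{2}}{3} - \frac{3 w}{2} + \frac{4}{3} \right)}}{3} + \frac{15 \cos{\left(\frac{4 w^{2}}{3} - \frac{3 w}{2} + \frac{4}{3} \right)}}{2}, which equals f(w).
F(1/2) = - 5 \sin{\left(\frac{11}{12} \right)}; F(-3/2) = - 5 \sin{\left(\frac{79}{12} \right)}.
Integral = F(1/2) - F(-3/2) = - 5 \sin{\left(\frac{11}{12} \right)} + 5 \sin{\left(\frac{79}{12} \right)}.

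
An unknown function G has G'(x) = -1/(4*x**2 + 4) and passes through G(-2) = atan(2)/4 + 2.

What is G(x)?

A candidate passes only if d/dx[G] lands on the given G'(x) exactly.
A general antiderivative is -atan(x)/4 + C.
The condition gives C = atan(2)/4 + 2 - (atan(2)/4) = 2.
So G(x) = -(atan(x) - 8)/4.
Check: d/dx[-(atan(x) - 8)/4] = -1/(4*x**2 + 4) = G'(x).

G(x) = -(atan(x) - 8)/4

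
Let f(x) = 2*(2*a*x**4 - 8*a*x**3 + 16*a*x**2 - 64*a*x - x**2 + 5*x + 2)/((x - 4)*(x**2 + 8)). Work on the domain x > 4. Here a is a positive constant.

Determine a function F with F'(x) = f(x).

Check any antiderivative F(x) by computing F'(x) and comparing it with f(x).
Check: d/dx[(8*a*x**2 + 2*log(x - 4) - 5*log(x**2/2 + 4))/4] = (4*a*x**4 - 16*a*x**3 + 32*a*x**2 - 128*a*x - 2*x**2 + 10*x + 4)/(x**3 - 4*x**2 + 8*x - 32), which equals f(x).

An antiderivative is F(x) = (8*a*x**2 + 2*log(x - 4) - 5*log(x**2/2 + 4))/4.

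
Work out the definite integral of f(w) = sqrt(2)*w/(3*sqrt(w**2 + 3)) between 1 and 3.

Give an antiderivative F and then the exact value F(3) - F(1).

Antiderivative: F(w) = sqrt(2*w**2 + 6)/3; value = -2*sqrt(2)/3 + 2*sqrt(6)/3

f matches the chain-rule pattern g'(h)*h' with inner function h(w) = 2*w**2 + 6; substituting u = h(w) collapses the integral.
F(w) = sqrt(2*w**2 + 6)/3 is an antiderivative of f.
Check: d/dw[sqrt(2*w**2 + 6)/3] = sqrt(2)*w/(3*sqrt(w**2 + 3)) = f(w).
F(3) = 2*sqrt(6)/3; F(1) = 2*sqrt(2)/3.
Integral = F(3) - F(1) = -2*sqrt(2)/3 + 2*sqrt(6)/3.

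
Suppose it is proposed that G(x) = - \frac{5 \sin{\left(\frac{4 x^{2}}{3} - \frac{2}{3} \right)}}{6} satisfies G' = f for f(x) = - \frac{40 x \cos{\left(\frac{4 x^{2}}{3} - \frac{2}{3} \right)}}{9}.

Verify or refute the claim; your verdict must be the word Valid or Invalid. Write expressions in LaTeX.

Invalid: d/dx[G] - f = \frac{20 x \cos{\left(\frac{4 x^{2}}{3} - \frac{2}{3} \right)}}{9}, which is not 0.

d/dx[G] = - \frac{20 x \cos{\left(\frac{4 x^{2}}{3} - \frac{2}{3} \right)}}{9}
d/dx[G] - f(x) = \frac{20 x \cos{\left(\frac{4 x^{2}}{3} - \frac{2}{3} \right)}}{9} != 0.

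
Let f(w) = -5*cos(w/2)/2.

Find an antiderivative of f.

An antiderivative F(w) passes only if d/dw[F] lands on f(w) exactly.
Check: d/dw[-5*sin(w/2)] = -5*cos(w/2)/2 = f(w).

An antiderivative is F(w) = -5*sin(w/2).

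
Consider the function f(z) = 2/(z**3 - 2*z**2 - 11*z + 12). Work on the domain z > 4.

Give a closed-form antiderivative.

The denominator factors as (z - 4)*(z - 1)*(z + 3); partial fractions split f into directly integrable pieces: 1/(14*(z + 3)) - 1/(6*(z - 1)) + 2/(21*(z - 4)).
Check: d/dz[2*log(z - 4)/21 - log(z - 1)/6 + log(z + 3)/14] = 2/(z**3 - 2*z**2 - 11*z + 12) = f(z).

An antiderivative is F(z) = 2*log(z - 4)/21 - log(z - 1)/6 + log(z + 3)/14.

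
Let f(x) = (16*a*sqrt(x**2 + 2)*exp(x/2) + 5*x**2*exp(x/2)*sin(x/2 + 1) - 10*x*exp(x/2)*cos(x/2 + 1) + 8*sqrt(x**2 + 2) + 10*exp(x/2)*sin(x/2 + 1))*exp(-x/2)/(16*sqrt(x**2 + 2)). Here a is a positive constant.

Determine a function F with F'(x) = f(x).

An antiderivative is F(x) = a*x - 5*sqrt(x**2 + 2)*cos(x/2 + 1)/8 - exp(-x/2).

Check any antiderivative F(x) by computing F'(x) and comparing it with f(x).
Check: d/dx[a*x - 5*sqrt(x**2 + 2)*cos(x/2 + 1)/8 - exp(-x/2)] = (16*a*sqrt(x**2 + 2)*exp(x/2) + 5*x**2*exp(x/2)*sin(x/2 + 1) - 10*x*exp(x/2)*cos(x/2 + 1) + 8*sqrt(x**2 + 2) + 10*exp(x/2)*sin(x/2 + 1))*exp(-x/2)/(16*sqrt(x**2 + 2)) = f(x).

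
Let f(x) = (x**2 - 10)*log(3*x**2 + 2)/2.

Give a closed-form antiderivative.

An antiderivative is F(x) = (-6*x**3 + 9*x*(x**2 - 30)*log(3*x**2 + 2) + 552*x - 184*sqrt(6)*atan(sqrt(6)*x/2))/54.

Whatever form F(x) takes, F'(x) = f(x) is non-negotiable.
Check: d/dx[(-6*x**3 + 9*x*(x**2 - 30)*log(3*x**2 + 2) + 552*x - 184*sqrt(6)*atan(sqrt(6)*x/2))/54] = x**2*log(3*x**2 + 2)/2 - 5*log(3*x**2 + 2), which equals f(x).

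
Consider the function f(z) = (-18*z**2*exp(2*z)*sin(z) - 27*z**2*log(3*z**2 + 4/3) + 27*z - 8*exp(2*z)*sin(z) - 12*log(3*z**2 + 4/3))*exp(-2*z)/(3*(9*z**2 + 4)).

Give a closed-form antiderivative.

An antiderivative is F(z) = 2*cos(z)/3 + exp(-2*z)*log(3*z**2 + 4/3)/2.

Whatever form F(z) takes, F'(z) = f(z) is non-negotiable.
Check: d/dz[2*cos(z)/3 + exp(-2*z)*log(3*z**2 + 4/3)/2] = (-18*z**2*exp(2*z)*sin(z) - 27*z**2*log(3*z**2 + 4/3) + 27*z - 8*exp(2*z)*sin(z) - 12*log(3*z**2 + 4/3))/(27*z**2*exp(2*z) + 12*exp(2*z)), which equals f(z).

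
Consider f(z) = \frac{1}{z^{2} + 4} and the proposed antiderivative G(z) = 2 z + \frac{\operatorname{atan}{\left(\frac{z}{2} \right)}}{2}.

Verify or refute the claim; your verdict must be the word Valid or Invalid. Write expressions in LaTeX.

d/dz[G] = \frac{2 z^{2} + 9}{z^{2} + 4}
d/dz[G] - f(z) = 2 != 0.

Invalid: d/dz[G] - f = 2, which is not 0.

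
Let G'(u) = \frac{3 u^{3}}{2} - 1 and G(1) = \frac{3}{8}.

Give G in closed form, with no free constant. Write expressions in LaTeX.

G(u) = \frac{3 u^{4}}{8} - u + 1

Whatever form G(u) takes, its d/du must return the stated G'(u).
A general antiderivative is \frac{3 u^{4}}{8} - u + C.
The condition gives C = \frac{3}{8} - (- \frac{5}{8}) = 1.
So G(u) = \frac{3 u^{4}}{8} - u + 1.
Check: d/du[\frac{3 u^{4}}{8} - u + 1] = \frac{3 u^{3}}{2} - 1 = G'(u).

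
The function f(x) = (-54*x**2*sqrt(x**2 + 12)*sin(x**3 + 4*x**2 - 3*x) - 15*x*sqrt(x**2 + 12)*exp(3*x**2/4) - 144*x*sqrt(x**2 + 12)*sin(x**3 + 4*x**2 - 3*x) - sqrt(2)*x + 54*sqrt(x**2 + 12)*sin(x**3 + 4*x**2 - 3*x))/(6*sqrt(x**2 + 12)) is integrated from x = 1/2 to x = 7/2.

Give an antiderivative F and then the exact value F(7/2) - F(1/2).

Antiderivative: F(x) = -sqrt(x**2/2 + 6)/3 - 5*exp(3*x**2/4)/3 + 3*cos(x**3 + 4*x**2 - 3*x); value = -5*exp(147/16)/3 - 3*cos(3/8) - sqrt(194)/12 + 7*sqrt(2)/12 + 5*exp(3/16)/3 + 3*cos(651/8)

For F(x) to be correct the identity F'(x) - f(x) = 0 must hold.
F(x) = -sqrt(x**2/2 + 6)/3 - 5*exp(3*x**2/4)/3 + 3*cos(x**3 + 4*x**2 - 3*x) is an antiderivative of f.
Check: d/dx[-sqrt(x**2/2 + 6)/3 - 5*exp(3*x**2/4)/3 + 3*cos(x**3 + 4*x**2 - 3*x)] = (-54*x**2*sqrt(x**2 + 12)*sin(x**3 + 4*x**2 - 3*x) - 15*x*sqrt(x**2 + 12)*exp(3*x**2/4) - 144*x*sqrt(x**2 + 12)*sin(x**3 + 4*x**2 - 3*x) - sqrt(2)*x + 54*sqrt(x**2 + 12)*sin(x**3 + 4*x**2 - 3*x))/(6*sqrt(x**2 + 12)) = f(x).
F(7/2) = -5*exp(147/16)/3 - sqrt(194)/12 + 3*cos(651/8); F(1/2) = -5*exp(3/16)/3 - 7*sqrt(2)/12 + 3*cos(3/8).
Integral = F(7/2) - F(1/2) = -5*exp(147/16)/3 - 3*cos(3/8) - sqrt(194)/12 + 7*sqrt(2)/12 + 5*exp(3/16)/3 + 3*cos(651/8).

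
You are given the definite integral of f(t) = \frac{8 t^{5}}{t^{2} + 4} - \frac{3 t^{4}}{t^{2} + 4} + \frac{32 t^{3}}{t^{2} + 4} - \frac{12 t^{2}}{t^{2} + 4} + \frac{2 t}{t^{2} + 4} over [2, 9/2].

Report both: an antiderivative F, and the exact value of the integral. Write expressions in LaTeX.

Integrate term by term and add the pieces.
F(t) = \frac{4 t^{4} - 2 t^{3} + 2 \log{\left(t^{2} + 4 \right)} + 1}{2} is an antiderivative of f.
Check: d/dt[\frac{4 t^{4} - 2 t^{3} + 2 \log{\left(t^{2} + 4 \right)} + 1}{2}] = \frac{8 t^{5} - 3 t^{4} + 32 t^{3} - 12 t^{2} + 2 t}{t^{2} + 4}, which equals f(t).
F(9/2) = \log{\left(\frac{97}{4} \right)} + \frac{1459}{2}; F(2) = \log{\left(8 \right)} + \frac{49}{2}.
Integral = F(9/2) - F(2) = - \log{\left(8 \right)} + \log{\left(\frac{97}{4} \right)} + 705.

Antiderivative: F(t) = \frac{4 t^{4} - 2 t^{3} + 2 \log{\left(t^{2} + 4 \right)} + 1}{2}; value = - \log{\left(8 \right)} + \log{\left(\frac{97}{4} \right)} + 705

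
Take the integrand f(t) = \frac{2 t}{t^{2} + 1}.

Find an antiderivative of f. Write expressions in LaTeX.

The substitution u = 3 t^{2} + 3 works: f is exactly (dF/du)*(du/dt) for that inner function.
Check: d/dt[\log{\left(3 t^{2} + 3 \right)}] = \frac{2 t}{t^{2} + 1} = f(t).

An antiderivative is F(t) = \log{\left(3 t^{2} + 3 \right)}.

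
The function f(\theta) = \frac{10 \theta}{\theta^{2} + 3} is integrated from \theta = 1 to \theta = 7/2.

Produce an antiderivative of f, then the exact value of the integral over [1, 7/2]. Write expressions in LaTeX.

Antiderivative: F(\theta) = 5 \log{\left(\theta^{2} + 3 \right)}; value = - 5 \log{\left(4 \right)} + 5 \log{\left(\frac{61}{4} \right)}

The substitution u = \theta^{2} + 3 works: f is exactly (dF/du)*(du/d\theta) for that inner function.
F(\theta) = 5 \log{\left(\theta^{2} + 3 \right)} is an antiderivative of f.
Check: d/d\theta[5 \log{\left(\theta^{2} + 3 \right)}] = \frac{10 \theta}{\theta^{2} + 3} = f(\theta).
F(7/2) = 5 \log{\left(\frac{61}{4} \right)}; F(1) = 5 \log{\left(4 \right)}.
Integral = F(7/2) - F(1) = - 5 \log{\left(4 \right)} + 5 \log{\left(\frac{61}{4} \right)}.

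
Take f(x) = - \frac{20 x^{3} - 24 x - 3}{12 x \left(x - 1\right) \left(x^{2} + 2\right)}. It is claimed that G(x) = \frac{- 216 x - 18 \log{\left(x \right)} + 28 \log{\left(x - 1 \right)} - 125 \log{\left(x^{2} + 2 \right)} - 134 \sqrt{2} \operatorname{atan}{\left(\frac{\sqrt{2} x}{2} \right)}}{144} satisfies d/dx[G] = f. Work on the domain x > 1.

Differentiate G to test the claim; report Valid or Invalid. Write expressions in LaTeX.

d/dx[G] = \frac{- 18 x^{4} - 2 x^{3} - 36 x^{2} + 60 x + 3}{12 x^{4} - 12 x^{3} + 24 x^{2} - 24 x}
d/dx[G] - f(x) = - \frac{3}{2} != 0.

Invalid: d/dx[G] - f = - \frac{3}{2}, which is not 0.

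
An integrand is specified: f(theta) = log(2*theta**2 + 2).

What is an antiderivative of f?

An antiderivative is F(theta) = theta*log(2*theta**2 + 2) - 2*theta + 2*atan(theta).

Since d/dtheta undoes antidifferentiation here, F'(theta) = f(theta) is required of F(theta).
Check: d/dtheta[theta*log(2*theta**2 + 2) - 2*theta + 2*atan(theta)] = log(theta**2 + 1) + log(2), which equals f(theta).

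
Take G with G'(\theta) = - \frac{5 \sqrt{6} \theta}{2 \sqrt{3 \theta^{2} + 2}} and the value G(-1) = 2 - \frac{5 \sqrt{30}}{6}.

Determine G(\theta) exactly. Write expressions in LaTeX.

G(\theta) = \frac{- 5 \sqrt{6} \sqrt{3 \theta^{2} + 2} + 12}{6}

The substitution u = 2 \theta^{2} + \frac{4}{3} works: G'(\theta) is exactly (dG/du)*(du/d\theta) for that inner function.
A general antiderivative is - \frac{5 \sqrt{2 \theta^{2} + \frac{4}{3}}}{2} + C.
The condition gives C = 2 - \frac{5 \sqrt{30}}{6} - (- \frac{5 \sqrt{30}}{6}) = 2.
So G(\theta) = \frac{- 5 \sqrt{6} \sqrt{3 \theta^{2} + 2} + 12}{6}.
Check: d/d\theta[\frac{- 5 \sqrt{6} \sqrt{3 \theta^{2} + 2} + 12}{6}] = - \frac{5 \sqrt{6} \theta}{2 \sqrt{3 \theta^{2} + 2}} = G'(\theta).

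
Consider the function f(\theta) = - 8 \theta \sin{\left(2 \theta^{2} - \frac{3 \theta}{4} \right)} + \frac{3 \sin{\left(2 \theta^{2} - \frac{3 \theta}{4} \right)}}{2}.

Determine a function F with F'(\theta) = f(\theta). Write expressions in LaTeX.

The substitution u = 2 \theta^{2} - \frac{3 \theta}{4} works: f is exactly (dF/du)*(du/d\theta) for that inner function.
Check: d/d\theta[2 \cos{\left(2 \theta^{2} - \frac{3 \theta}{4} \right)}] = - 8 \theta \sin{\left(2 \theta^{2} - \frac{3 \theta}{4} \right)} + \frac{3 \sin{\left(2 \theta^{2} - \frac{3 \theta}{4} \right)}}{2} = f(\theta).

An antiderivative is F(\theta) = 2 \cos{\left(2 \theta^{2} - \frac{3 \theta}{4} \right)}.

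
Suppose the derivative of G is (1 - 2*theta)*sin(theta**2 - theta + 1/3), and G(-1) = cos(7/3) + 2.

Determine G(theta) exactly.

G(theta) = cos(theta**2 - theta + 1/3) + 2

The substitution u = theta**2 - theta + 1/3 works: G'(theta) is exactly (dG/du)*(du/dtheta) for that inner function.
A general antiderivative is cos(theta**2 - theta + 1/3) + C.
The condition gives C = cos(7/3) + 2 - (cos(7/3)) = 2.
So G(theta) = cos(theta**2 - theta + 1/3) + 2.
Check: d/dtheta[cos(theta**2 - theta + 1/3) + 2] = -2*theta*sin(theta**2 - theta + 1/3) + sin(theta**2 - theta + 1/3), which equals G'(theta).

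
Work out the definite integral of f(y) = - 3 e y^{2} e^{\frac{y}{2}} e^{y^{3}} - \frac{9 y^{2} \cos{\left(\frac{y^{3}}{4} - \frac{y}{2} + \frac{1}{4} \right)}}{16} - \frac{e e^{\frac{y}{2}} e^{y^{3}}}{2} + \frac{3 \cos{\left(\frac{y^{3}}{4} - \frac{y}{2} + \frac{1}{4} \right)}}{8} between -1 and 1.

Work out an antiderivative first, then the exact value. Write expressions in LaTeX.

Integrate term by term and add the pieces.
F(y) = - \frac{4 e e^{\frac{y}{2}} e^{y^{3}} + 3 \sin{\left(\frac{y^{3}}{4} - \frac{y}{2} + \frac{1}{4} \right)}}{4} is an antiderivative of f.
Check: d/dy[- \frac{4 e e^{\frac{y}{2}} e^{y^{3}} + 3 \sin{\left(\frac{y^{3}}{4} - \frac{y}{2} + \frac{1}{4} \right)}}{4}] = - 3 e y^{2} e^{\frac{y}{2}} e^{y^{3}} - \frac{9 y^{2} \cos{\left(\frac{y^{3}}{4} - \frac{y}{2} + \frac{1}{4} \right)}}{16} - \frac{e e^{\frac{y}{2}} e^{y^{3}}}{2} + \frac{3 \cos{\left(\frac{y^{3}}{4} - \frac{y}{2} + \frac{1}{4} \right)}}{8} = f(y).
F(1) = - e^{\frac{5}{2}}; F(-1) = - \frac{1}{e^{\frac{1}{2}}} - \frac{3 \sin{\left(\frac{1}{2} \right)}}{4}.
Integral = F(1) - F(-1) = - e^{\frac{5}{2}} + \frac{3 \sin{\left(\frac{1}{2} \right)}}{4} + e^{- \frac{1}{2}}.

Antiderivative: F(y) = - \frac{4 e e^{\frac{y}{2}} e^{y^{3}} + 3 \sin{\left(\frac{y^{3}}{4} - \frac{y}{2} + \frac{1}{4} \right)}}{4}; value = - e^{\frac{5}{2}} + \frac{3 \sin{\left(\frac{1}{2} \right)}}{4} + e^{- \frac{1}{2}}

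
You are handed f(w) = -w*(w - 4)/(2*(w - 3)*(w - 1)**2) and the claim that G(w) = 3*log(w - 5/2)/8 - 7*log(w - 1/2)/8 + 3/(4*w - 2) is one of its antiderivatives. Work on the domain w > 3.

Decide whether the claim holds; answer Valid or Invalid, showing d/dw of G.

d/dw[G] = (-4*w**2 + 12*w + 7)/(8*w**3 - 28*w**2 + 22*w - 5)
d/dw[G] - f(w) = (4*w**4 - 28*w**3 + 29*w**2 + 46*w - 42)/(16*w**6 - 136*w**5 + 436*w**4 - 670*w**3 + 526*w**2 - 202*w + 30) != 0.

Invalid: d/dw[G] - f = (4*w**4 - 28*w**3 + 29*w**2 + 46*w - 42)/(16*w**6 - 136*w**5 + 436*w**4 - 670*w**3 + 526*w**2 - 202*w + 30), which is not 0.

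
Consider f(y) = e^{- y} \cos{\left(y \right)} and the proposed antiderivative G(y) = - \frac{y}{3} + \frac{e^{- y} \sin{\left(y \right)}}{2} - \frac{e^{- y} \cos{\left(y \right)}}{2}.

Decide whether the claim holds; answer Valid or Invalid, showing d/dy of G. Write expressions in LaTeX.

d/dy[G] = \frac{\left(- e^{y} + 3 \cos{\left(y \right)}\right) e^{- y}}{3}
d/dy[G] - f(y) = - \frac{1}{3} != 0.

Invalid: d/dy[G] - f = - \frac{1}{3}, which is not 0.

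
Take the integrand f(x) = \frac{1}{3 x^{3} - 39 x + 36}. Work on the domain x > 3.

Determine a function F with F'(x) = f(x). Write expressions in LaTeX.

An antiderivative is F(x) = \frac{\log{\left(x - 3 \right)}}{42} - \frac{\log{\left(x - 1 \right)}}{30} + \frac{\log{\left(x + 4 \right)}}{105}.

Factor the denominator (3 \left(x - 3\right) \left(x - 1\right) \left(x + 4\right)) and decompose: f = \frac{1}{105 \left(x + 4\right)} - \frac{1}{30 \left(x - 1\right)} + \frac{1}{42 \left(x - 3\right)}; each piece integrates to a log, atan, or power term.
Check: d/dx[\frac{\log{\left(x - 3 \right)}}{42} - \frac{\log{\left(x - 1 \right)}}{30} + \frac{\log{\left(x + 4 \right)}}{105}] = \frac{1}{3 x^{3} - 39 x + 36} = f(x).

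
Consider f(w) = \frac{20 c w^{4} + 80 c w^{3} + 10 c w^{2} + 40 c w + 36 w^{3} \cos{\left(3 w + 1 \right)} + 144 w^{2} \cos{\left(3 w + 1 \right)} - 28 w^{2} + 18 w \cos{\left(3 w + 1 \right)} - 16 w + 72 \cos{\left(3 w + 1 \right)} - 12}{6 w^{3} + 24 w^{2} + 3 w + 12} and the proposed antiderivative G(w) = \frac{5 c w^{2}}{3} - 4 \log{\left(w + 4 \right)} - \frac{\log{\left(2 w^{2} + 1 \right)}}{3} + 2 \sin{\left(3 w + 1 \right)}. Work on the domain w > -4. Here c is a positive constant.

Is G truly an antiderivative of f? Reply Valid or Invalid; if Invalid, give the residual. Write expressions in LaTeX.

d/dw[G] = \frac{20 c w^{4} + 80 c w^{3} + 10 c w^{2} + 40 c w + 36 w^{3} \cos{\left(3 w + 1 \right)} + 144 w^{2} \cos{\left(3 w + 1 \right)} - 28 w^{2} + 18 w \cos{\left(3 w + 1 \right)} - 16 w + 72 \cos{\left(3 w + 1 \right)} - 12}{6 w^{3} + 24 w^{2} + 3 w + 12}
This equals f(w) exactly, so the claim holds.

Valid. The derivative of G reproduces f.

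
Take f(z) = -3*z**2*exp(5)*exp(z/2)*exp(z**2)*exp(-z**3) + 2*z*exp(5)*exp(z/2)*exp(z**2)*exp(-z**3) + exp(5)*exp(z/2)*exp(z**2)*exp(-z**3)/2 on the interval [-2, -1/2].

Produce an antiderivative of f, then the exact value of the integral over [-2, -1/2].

f matches the chain-rule pattern g'(h)*h' with inner function h(z) = -z**3 + z**2 + z/2 + 5; substituting u = h(z) collapses the integral.
F(z) = exp(5)*exp(z/2)*exp(z**2)*exp(-z**3) is an antiderivative of f.
Check: d/dz[exp(5)*exp(z/2)*exp(z**2)*exp(-z**3)] = (-6*z**2*exp(5)*exp(z/2)*exp(z**2) + 4*z*exp(5)*exp(z/2)*exp(z**2) + exp(5)*exp(z/2)*exp(z**2))*exp(-z**3)/2, which equals f(z).
F(-1/2) = exp(41/8); F(-2) = exp(16).
Integral = F(-1/2) - F(-2) = -exp(16) + exp(41/8).

Antiderivative: F(z) = exp(5)*exp(z/2)*exp(z**2)*exp(-z**3); value = -exp(16) + exp(41/8)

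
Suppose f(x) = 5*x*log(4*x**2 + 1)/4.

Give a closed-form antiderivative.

An antiderivative is F(x) = 5*(4*x**2*log(4*x**2 + 1) - 4*x**2 + log(4*x**2 + 1))/32.

Any candidate F(x) must reproduce f(x) exactly when differentiated.
Check: d/dx[5*(4*x**2*log(4*x**2 + 1) - 4*x**2 + log(4*x**2 + 1))/32] = 5*x*log(4*x**2 + 1)/4 = f(x).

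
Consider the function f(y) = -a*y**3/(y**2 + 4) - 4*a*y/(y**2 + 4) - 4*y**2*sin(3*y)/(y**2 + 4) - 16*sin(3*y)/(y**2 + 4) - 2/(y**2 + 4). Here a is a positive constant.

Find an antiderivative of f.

An antiderivative is F(y) = -a*y**2/2 + 4*cos(3*y)/3 - atan(y/2).

Integrate term by term and add the pieces.
Check: d/dy[-a*y**2/2 + 4*cos(3*y)/3 - atan(y/2)] = (-a*y**3 - 4*a*y - 4*y**2*sin(3*y) - 16*sin(3*y) - 2)/(y**2 + 4), which equals f(y).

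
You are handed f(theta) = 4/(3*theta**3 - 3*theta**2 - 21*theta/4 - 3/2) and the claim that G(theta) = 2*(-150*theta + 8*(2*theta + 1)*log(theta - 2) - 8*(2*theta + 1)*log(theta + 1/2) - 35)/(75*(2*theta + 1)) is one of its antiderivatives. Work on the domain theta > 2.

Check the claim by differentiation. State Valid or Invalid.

d/dtheta[G] = 16/(12*theta**3 - 12*theta**2 - 21*theta - 6)
This equals f(theta) exactly, so the claim holds.

Valid: G'(theta) = f(theta).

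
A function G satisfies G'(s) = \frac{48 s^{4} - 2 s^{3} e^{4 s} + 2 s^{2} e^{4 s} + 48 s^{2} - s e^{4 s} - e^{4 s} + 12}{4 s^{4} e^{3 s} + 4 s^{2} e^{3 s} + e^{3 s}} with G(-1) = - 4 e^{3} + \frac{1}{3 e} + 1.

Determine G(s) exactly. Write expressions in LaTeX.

Recover the given G'(s) by differentiating a candidate G(s); any mismatch rules it out.
A general antiderivative is - \frac{s e^{s}}{2 s^{2} + 1} - 4 e^{- 3 s} + C.
The condition gives C = - 4 e^{3} + \frac{1}{3 e} + 1 - (- 4 e^{3} + \frac{1}{3 e}) = 1.
So G(s) = - \frac{s e^{s}}{2 s^{2} + 1} + 1 - 4 e^{- 3 s}.
Check: d/ds[- \frac{s e^{s}}{2 s^{2} + 1} + 1 - 4 e^{- 3 s}] = \frac{48 s^{4} - 2 s^{3} e^{4 s} + 2 s^{2} e^{4 s} + 48 s^{2} - s e^{4 s} - e^{4 s} + 12}{4 s^{4} e^{3 s} + 4 s^{2} e^{3 s} + e^{3 s}} = G'(s).

G(s) = - \frac{s e^{s}}{2 s^{2} + 1} + 1 - 4 e^{- 3 s}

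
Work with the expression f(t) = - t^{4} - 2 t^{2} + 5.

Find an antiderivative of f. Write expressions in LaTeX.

The integrand splits into summands that can be handled one at a time.
Check: d/dt[- \frac{t^{5}}{5} - \frac{2 t^{3}}{3} + 5 t] = - t^{4} - 2 t^{2} + 5 = f(t).

An antiderivative is F(t) = - \frac{t^{5}}{5} - \frac{2 t^{3}}{3} + 5 t.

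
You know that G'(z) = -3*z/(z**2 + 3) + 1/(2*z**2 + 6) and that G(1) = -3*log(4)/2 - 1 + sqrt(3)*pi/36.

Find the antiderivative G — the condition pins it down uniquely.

G(z) = (-9*log(z**2 + 3) + sqrt(3)*atan(sqrt(3)*z/3) - 6)/6

The integrand splits into summands that can be handled one at a time.
A general antiderivative is -3*log(z**2 + 3)/2 + sqrt(3)*atan(sqrt(3)*z/3)/6 + C.
The condition gives C = -3*log(4)/2 - 1 + sqrt(3)*pi/36 - (-3*log(4)/2 + sqrt(3)*pi/36) = -1.
So G(z) = (-9*log(z**2 + 3) + sqrt(3)*atan(sqrt(3)*z/3) - 6)/6.
Check: d/dz[(-9*log(z**2 + 3) + sqrt(3)*atan(sqrt(3)*z/3) - 6)/6] = (1 - 6*z)/(2*z**2 + 6), which equals G'(z).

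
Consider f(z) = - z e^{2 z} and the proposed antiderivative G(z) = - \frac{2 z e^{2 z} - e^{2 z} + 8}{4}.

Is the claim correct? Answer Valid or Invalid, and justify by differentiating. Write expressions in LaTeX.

d/dz[G] = - z e^{2 z}
This equals f(z) exactly, so the claim holds.

Valid - the claim checks out under differentiation.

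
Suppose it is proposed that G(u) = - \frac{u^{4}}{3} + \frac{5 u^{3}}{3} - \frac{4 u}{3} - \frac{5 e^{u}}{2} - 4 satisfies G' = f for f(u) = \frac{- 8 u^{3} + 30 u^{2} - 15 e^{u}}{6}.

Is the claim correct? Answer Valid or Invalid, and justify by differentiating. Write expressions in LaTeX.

Invalid: d/du[G] - f = - \frac{4}{3}, which is not 0.

d/du[G] = - \frac{4 u^{3}}{3} + 5 u^{2} - \frac{5 e^{u}}{2} - \frac{4}{3}
d/du[G] - f(u) = - \frac{4}{3} != 0.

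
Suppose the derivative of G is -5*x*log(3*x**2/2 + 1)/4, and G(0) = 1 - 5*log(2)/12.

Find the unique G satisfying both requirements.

G(x) = -(15*x**2*log(3*x**2/2 + 1) - 15*x**2 + 10*log(3*x**2 + 2) - 24)/24

A candidate passes only if d/dx[G] lands on the given G'(x) exactly.
A general antiderivative is -5*x**2*log(3*x**2/2 + 1)/8 + 5*x**2/8 - 5*log(3*x**2 + 2)/12 + C.
The condition gives C = 1 - 5*log(2)/12 - (-5*log(2)/12) = 1.
So G(x) = -(15*x**2*log(3*x**2/2 + 1) - 15*x**2 + 10*log(3*x**2 + 2) - 24)/24.
Check: d/dx[-(15*x**2*log(3*x**2/2 + 1) - 15*x**2 + 10*log(3*x**2 + 2) - 24)/24] = -5*x*log(3*x**2/2 + 1)/4 = G'(x).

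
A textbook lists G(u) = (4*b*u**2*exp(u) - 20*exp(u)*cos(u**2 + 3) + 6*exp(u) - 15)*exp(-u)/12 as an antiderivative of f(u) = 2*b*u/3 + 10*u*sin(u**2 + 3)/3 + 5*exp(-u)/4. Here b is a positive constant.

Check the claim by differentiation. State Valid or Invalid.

Valid - the claim checks out under differentiation.

d/du[G] = (8*b*u*exp(u) + 40*u*exp(u)*sin(u**2 + 3) + 15)*exp(-u)/12
This equals f(u) exactly, so the claim holds.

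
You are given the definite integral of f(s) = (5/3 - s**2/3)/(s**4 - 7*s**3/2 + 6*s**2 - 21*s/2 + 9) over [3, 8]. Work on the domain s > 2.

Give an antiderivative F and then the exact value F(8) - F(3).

Factor the denominator (3*(s - 2)*(2*s - 3)*(s**2 + 3)) and decompose: f = 16*s/(63*(s**2 + 3)) - 44/(63*(2*s - 3)) + 2/(21*(s - 2)); each piece integrates to a log, atan, or power term.
F(s) = 2*(3*log(s - 2) - 11*log(s - 3/2) + 4*log(s**2 + 3))/63 is an antiderivative of f.
Check: d/ds[2*(3*log(s - 2) - 11*log(s - 3/2) + 4*log(s**2 + 3))/63] = (10 - 2*s**2)/(6*s**4 - 21*s**3 + 36*s**2 - 63*s + 54), which equals f(s).
F(8) = -22*log(13/2)/63 + 2*log(6)/21 + 8*log(67)/63; F(3) = -22*log(3/2)/63 + 8*log(12)/63.
Integral = F(8) - F(3) = -22*log(13/2)/63 - 8*log(12)/63 + 22*log(3/2)/63 + 2*log(6)/21 + 8*log(67)/63.

Antiderivative: F(s) = 2*(3*log(s - 2) - 11*log(s - 3/2) + 4*log(s**2 + 3))/63; value = -22*log(13/2)/63 - 8*log(12)/63 + 22*log(3/2)/63 + 2*log(6)/21 + 8*log(67)/63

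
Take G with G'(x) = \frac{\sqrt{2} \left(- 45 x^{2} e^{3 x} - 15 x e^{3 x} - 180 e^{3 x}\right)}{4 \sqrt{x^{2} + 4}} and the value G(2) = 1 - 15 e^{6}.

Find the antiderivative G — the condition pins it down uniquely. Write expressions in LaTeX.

G(x) = - \frac{15 \sqrt{\frac{x^{2}}{2} + 2} e^{3 x}}{2} + 1

Recognize the product-rule pattern: G'(x) = u'v + uv' with u = - \frac{15 \sqrt{\frac{x^{2}}{2} + 2}}{2}, v = e^{3 x}, so integration by parts undoes it.
A general antiderivative is - \frac{15 \sqrt{\frac{x^{2}}{2} + 2} e^{3 x}}{2} + C.
The condition gives C = 1 - 15 e^{6} - (- 15 e^{6}) = 1.
So G(x) = - \frac{15 \sqrt{\frac{x^{2}}{2} + 2} e^{3 x}}{2} + 1.
Check: d/dx[- \frac{15 \sqrt{\frac{x^{2}}{2} + 2} e^{3 x}}{2} + 1] = \frac{\sqrt{2} \left(- 45 x^{2} e^{3 x} - 15 x e^{3 x} - 180 e^{3 x}\right)}{4 \sqrt{x^{2} + 4}} = G'(x).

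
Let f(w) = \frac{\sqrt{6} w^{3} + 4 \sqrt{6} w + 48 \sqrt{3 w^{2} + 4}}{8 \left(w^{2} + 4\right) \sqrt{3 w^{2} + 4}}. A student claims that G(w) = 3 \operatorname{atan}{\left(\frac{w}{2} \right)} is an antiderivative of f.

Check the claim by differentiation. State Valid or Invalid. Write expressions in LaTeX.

Invalid: d/dw[G] - f = - \frac{\sqrt{6} w}{8 \sqrt{3 w^{2} + 4}}, which is not 0.

d/dw[G] = \frac{6}{w^{2} + 4}
d/dw[G] - f(w) = - \frac{\sqrt{6} w}{8 \sqrt{3 w^{2} + 4}} != 0.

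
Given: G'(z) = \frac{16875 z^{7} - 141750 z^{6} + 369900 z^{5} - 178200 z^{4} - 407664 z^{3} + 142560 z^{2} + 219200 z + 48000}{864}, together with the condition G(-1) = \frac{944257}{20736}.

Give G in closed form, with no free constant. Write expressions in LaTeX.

G(z) = \frac{625 z^{8}}{256} - \frac{375 z^{7}}{16} + \frac{3425 z^{6}}{48} - \frac{165 z^{5}}{4} - \frac{2831 z^{4}}{24} + 55 z^{3} + \frac{3425 z^{2}}{27} + \frac{500 z}{9} + \frac{706}{81}

The substitution u = - \frac{5 z^{2}}{4} + 3 z + \frac{5}{3} works: G'(z) is exactly (dG/du)*(du/dz) for that inner function.
A general antiderivative is \left(- \frac{5 z^{2}}{4} + 3 z + \frac{5}{3}\right)^{4} + C.
The condition gives C = \frac{944257}{20736} - (\frac{923521}{20736}) = 1.
So G(z) = \frac{625 z^{8}}{256} - \frac{375 z^{7}}{16} + \frac{3425 z^{6}}{48} - \frac{165 z^{5}}{4} - \frac{2831 z^{4}}{24} + 55 z^{3} + \frac{3425 z^{2}}{27} + \frac{500 z}{9} + \frac{706}{81}.
Check: d/dz[\frac{625 z^{8}}{256} - \frac{375 z^{7}}{16} + \frac{3425 z^{6}}{48} - \frac{165 z^{5}}{4} - \frac{2831 z^{4}}{24} + 55 z^{3} + \frac{3425 z^{2}}{27} + \frac{500 z}{9} + \frac{706}{81}] = \frac{625 z^{7}}{32} - \frac{2625 z^{6}}{16} + \frac{3425 z^{5}}{8} - \frac{825 z^{4}}{4} - \frac{2831 z^{3}}{6} + 165 z^{2} + \frac{6850 z}{27} + \frac{500}{9}, which equals G'(z).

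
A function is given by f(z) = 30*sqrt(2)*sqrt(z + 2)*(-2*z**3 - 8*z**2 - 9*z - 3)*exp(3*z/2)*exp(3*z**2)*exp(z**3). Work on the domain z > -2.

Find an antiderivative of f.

Check any antiderivative F(z) by computing F'(z) and comparing it with f(z).
Check: d/dz[-20*sqrt(2)*(z + 2)**(3/2)*exp(3*z/2)*exp(3*z**2)*exp(z**3)] = -60*sqrt(2)*z**3*sqrt(z + 2)*exp(3*z/2)*exp(3*z**2)*exp(z**3) - 240*sqrt(2)*z**2*sqrt(z + 2)*exp(3*z/2)*exp(3*z**2)*exp(z**3) - 270*sqrt(2)*z*sqrt(z + 2)*exp(3*z/2)*exp(3*z**2)*exp(z**3) - 90*sqrt(2)*sqrt(z + 2)*exp(3*z/2)*exp(3*z**2)*exp(z**3), which equals f(z).

An antiderivative is F(z) = -20*sqrt(2)*(z + 2)**(3/2)*exp(3*z/2)*exp(3*z**2)*exp(z**3).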